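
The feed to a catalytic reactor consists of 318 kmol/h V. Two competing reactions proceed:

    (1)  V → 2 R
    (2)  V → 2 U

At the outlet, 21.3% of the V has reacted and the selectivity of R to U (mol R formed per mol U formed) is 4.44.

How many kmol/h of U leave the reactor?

Conversion of V: V consumed = 0.213 × 318 = 67.73 kmol/h = 1ξ₁ + 1ξ₂.
Selectivity: 2ξ₁ / (2ξ₂) = 4.44 → ξ₁ = 4.44 ξ₂.
Substitute: (1·4.44 + 1) ξ₂ = 67.73 → ξ₂ = 12.45 kmol/h, ξ₁ = 55.28 kmol/h.
Outlet amounts (n = n₀ + Σ ν·ξ):
  V: 318 − 1(55.28) − 1(12.45) = 250.3
  R: 0 + 2(55.28) = 110.6
  U: 0 + 2(12.45) = 24.9

24.9 kmol/h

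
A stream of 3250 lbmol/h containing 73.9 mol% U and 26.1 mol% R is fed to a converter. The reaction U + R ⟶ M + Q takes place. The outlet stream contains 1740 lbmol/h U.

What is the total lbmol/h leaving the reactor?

For U: n = n₀ − 1ξ → 1740 = 2402 − 1ξ, giving ξ = 661.8 lbmol/h.
Outlet amounts (n = n₀ + ν ξ):
  U: 2402 − 1(661.8) = 1740
  R: 848.2 − 1(661.8) = 186.5
  M: 0 + 1(661.8) = 661.8
  Q: 0 + 1(661.8) = 661.8
Total out = 1740 + 186.5 + 661.8 + 661.8 = 3250 lbmol/h.

3250 lbmol/h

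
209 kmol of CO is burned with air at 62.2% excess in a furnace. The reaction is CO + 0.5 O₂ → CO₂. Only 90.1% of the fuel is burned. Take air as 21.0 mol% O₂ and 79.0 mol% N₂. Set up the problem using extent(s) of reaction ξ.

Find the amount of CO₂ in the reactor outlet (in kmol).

188 kmol

Stoichiometric O₂ = 0.5 × 209 = 104.5 kmol; O₂ fed = 104.5 × 1.622 = 169.5 kmol.
N₂ fed = 169.5 × 79/21 = 637.6 kmol.
Fuel reacted = 0.901 × 209 → ξ = 188.3 kmol.
Outlet (n = n₀ + ν ξ):
  CO: 209 − 1(188.3) = 20.69
  O₂: 169.5 − 0.5(188.3) = 75.34
  N₂: 637.6 (inert)
  CO₂: 0 + 1(188.3) = 188.3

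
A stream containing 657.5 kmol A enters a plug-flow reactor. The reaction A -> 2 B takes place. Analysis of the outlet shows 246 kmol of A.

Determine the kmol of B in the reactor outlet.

823 kmol

For A: n = n₀ − 1ξ → 246 = 657.5 − 1ξ, giving ξ = 411.5 kmol.
Outlet amounts (n = n₀ + ν ξ):
  A: 657.5 − 1(411.5) = 246
  B: 0 + 2(411.5) = 823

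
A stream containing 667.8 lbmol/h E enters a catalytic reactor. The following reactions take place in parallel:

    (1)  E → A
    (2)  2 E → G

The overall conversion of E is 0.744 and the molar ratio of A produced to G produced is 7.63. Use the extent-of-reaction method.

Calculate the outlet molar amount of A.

Conversion of E: E consumed = 0.744 × 667.8 = 496.8 lbmol/h = 1ξ₁ + 2ξ₂.
Selectivity: 1ξ₁ / (1ξ₂) = 7.63 → ξ₁ = 7.63 ξ₂.
Substitute: (1·7.63 + 2) ξ₂ = 496.8 → ξ₂ = 51.59 lbmol/h, ξ₁ = 393.7 lbmol/h.
Outlet amounts (n = n₀ + Σ ν·ξ):
  E: 667.8 − 1(393.7) − 2(51.59) = 171
  A: 0 + 1(393.7) = 393.7
  G: 0 + 1(51.59) = 51.59

394 lbmol/h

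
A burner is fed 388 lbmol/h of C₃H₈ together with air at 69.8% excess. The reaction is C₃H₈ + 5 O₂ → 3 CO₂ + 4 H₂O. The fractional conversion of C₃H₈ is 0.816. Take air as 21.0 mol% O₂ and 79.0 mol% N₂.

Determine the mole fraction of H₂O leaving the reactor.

0.0773

Stoichiometric O₂ = 5 × 388 = 1940 lbmol/h; O₂ fed = 1940 × 1.698 = 3294 lbmol/h.
N₂ fed = 3294 × 79/21 = 12390 lbmol/h.
Fuel reacted = 0.816 × 388 → ξ = 316.6 lbmol/h.
Outlet (n = n₀ + ν ξ):
  C₃H₈: 388 − 1(316.6) = 71.39
  O₂: 3294 − 5(316.6) = 1711
  N₂: 12390 (inert)
  CO₂: 0 + 3(316.6) = 949.8
  H₂O: 0 + 4(316.6) = 1266
Total out = 16390 lbmol/h; y_H₂O = 1266 / 16390 = 0.07726.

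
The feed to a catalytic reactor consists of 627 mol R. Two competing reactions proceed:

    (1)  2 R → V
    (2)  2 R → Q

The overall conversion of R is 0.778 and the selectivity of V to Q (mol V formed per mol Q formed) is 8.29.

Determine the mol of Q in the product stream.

26.3 mol

Conversion of R: R consumed = 0.778 × 627 = 487.8 mol = 2ξ₁ + 2ξ₂.
Selectivity: 1ξ₁ / (1ξ₂) = 8.29 → ξ₁ = 8.29 ξ₂.
Substitute: (2·8.29 + 2) ξ₂ = 487.8 → ξ₂ = 26.25 mol, ξ₁ = 217.6 mol.
Outlet amounts (n = n₀ + Σ ν·ξ):
  R: 627 − 2(217.6) − 2(26.25) = 139.2
  V: 0 + 1(217.6) = 217.6
  Q: 0 + 1(26.25) = 26.25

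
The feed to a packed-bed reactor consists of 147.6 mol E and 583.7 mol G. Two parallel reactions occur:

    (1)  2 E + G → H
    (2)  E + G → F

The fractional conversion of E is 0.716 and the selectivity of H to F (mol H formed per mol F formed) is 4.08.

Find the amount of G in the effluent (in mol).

Conversion of E: E consumed = 0.716 × 147.6 = 105.7 mol = 2ξ₁ + 1ξ₂.
Selectivity: 1ξ₁ / (1ξ₂) = 4.08 → ξ₁ = 4.08 ξ₂.
Substitute: (2·4.08 + 1) ξ₂ = 105.7 → ξ₂ = 11.54 mol, ξ₁ = 47.07 mol.
Outlet amounts (n = n₀ + Σ ν·ξ):
  E: 147.6 − 2(47.07) − 1(11.54) = 41.92
  G: 583.7 − 1(47.07) − 1(11.54) = 525.1
  H: 0 + 1(47.07) = 47.07
  F: 0 + 1(11.54) = 11.54

525 mol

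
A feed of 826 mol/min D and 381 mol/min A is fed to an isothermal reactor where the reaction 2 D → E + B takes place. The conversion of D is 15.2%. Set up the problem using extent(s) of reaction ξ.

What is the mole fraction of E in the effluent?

D reacted = 0.152 × 826 = 125.6 mol/min; ν_D = −2, so ξ = 125.6/2 = 62.78 mol/min.
Outlet amounts (n = n₀ + ν ξ):
  D: 826 − 2(62.78) = 700.4
  E: 0 + 1(62.78) = 62.78
  B: 0 + 1(62.78) = 62.78
  A: 381 (inert)
Total out = 1207 mol/min; y_E = 62.78 / 1207 = 0.05201.

0.052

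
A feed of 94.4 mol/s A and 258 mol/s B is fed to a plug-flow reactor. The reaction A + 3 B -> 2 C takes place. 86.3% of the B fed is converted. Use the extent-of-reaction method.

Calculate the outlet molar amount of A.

20.2 mol/s

B reacted = 0.863 × 258 = 222.7 mol/s; ν_B = −3, so ξ = 222.7/3 = 74.22 mol/s.
Outlet amounts (n = n₀ + ν ξ):
  A: 94.4 − 1(74.22) = 20.18
  B: 258 − 3(74.22) = 35.35
  C: 0 + 2(74.22) = 148.4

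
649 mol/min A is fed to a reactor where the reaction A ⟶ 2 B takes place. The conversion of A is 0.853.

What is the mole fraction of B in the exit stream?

A reacted = 0.853 × 649 = 553.6 mol/min; ν_A = −1, so ξ = 553.6/1 = 553.6 mol/min.
Outlet amounts (n = n₀ + ν ξ):
  A: 649 − 1(553.6) = 95.4
  B: 0 + 2(553.6) = 1107
Total out = 1203 mol/min; y_B = 1107 / 1203 = 0.9207.

0.921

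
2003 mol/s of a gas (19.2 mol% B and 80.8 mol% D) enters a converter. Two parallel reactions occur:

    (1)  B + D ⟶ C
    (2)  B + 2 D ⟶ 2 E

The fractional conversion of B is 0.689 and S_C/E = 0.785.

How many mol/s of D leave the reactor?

Conversion of B: B consumed = 0.689 × 384.6 = 265 mol/s = 1ξ₁ + 1ξ₂.
Selectivity: 1ξ₁ / (2ξ₂) = 0.785 → ξ₁ = 1.57 ξ₂.
Substitute: (1·1.57 + 1) ξ₂ = 265 → ξ₂ = 103.1 mol/s, ξ₁ = 161.9 mol/s.
Outlet amounts (n = n₀ + Σ ν·ξ):
  B: 384.6 − 1(161.9) − 1(103.1) = 119.6
  D: 1618 − 1(161.9) − 2(103.1) = 1250
  C: 0 + 1(161.9) = 161.9
  E: 0 + 2(103.1) = 206.2

1250 mol/s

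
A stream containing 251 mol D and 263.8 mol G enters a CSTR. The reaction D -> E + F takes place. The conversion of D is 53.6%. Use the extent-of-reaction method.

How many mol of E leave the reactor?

135 mol

D reacted = 0.536 × 251 = 134.5 mol; ν_D = −1, so ξ = 134.5/1 = 134.5 mol.
Outlet amounts (n = n₀ + ν ξ):
  D: 251 − 1(134.5) = 116.5
  E: 0 + 1(134.5) = 134.5
  F: 0 + 1(134.5) = 134.5
  G: 263.8 (inert)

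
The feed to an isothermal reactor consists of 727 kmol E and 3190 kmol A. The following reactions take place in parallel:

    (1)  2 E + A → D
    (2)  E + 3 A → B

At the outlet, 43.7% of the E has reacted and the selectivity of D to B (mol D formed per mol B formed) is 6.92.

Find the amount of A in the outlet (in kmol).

Conversion of E: E consumed = 0.437 × 727 = 317.7 kmol = 2ξ₁ + 1ξ₂.
Selectivity: 1ξ₁ / (1ξ₂) = 6.92 → ξ₁ = 6.92 ξ₂.
Substitute: (2·6.92 + 1) ξ₂ = 317.7 → ξ₂ = 21.41 kmol, ξ₁ = 148.1 kmol.
Outlet amounts (n = n₀ + Σ ν·ξ):
  E: 727 − 2(148.1) − 1(21.41) = 409.3
  A: 3190 − 1(148.1) − 3(21.41) = 2978
  D: 0 + 1(148.1) = 148.1
  B: 0 + 1(21.41) = 21.41

2980 kmol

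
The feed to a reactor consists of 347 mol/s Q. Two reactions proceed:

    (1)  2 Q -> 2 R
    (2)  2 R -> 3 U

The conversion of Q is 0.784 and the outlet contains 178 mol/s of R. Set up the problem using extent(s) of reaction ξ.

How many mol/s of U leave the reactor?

Conversion of Q: Q consumed = 2ξ₁ = 0.784 × 347 → ξ₁ = 136 mol/s.
R balance: n_R = 0 + 2ξ₁ − 2ξ₂ = 178 → ξ₂ = (2·136 − 178)/2 = 47.02 mol/s.
Outlet amounts (n = n₀ + Σ ν·ξ):
  Q: 347 − 2(136) = 74.95
  R: 0 + 2(136) − 2(47.02) = 178
  U: 0 + 3(47.02) = 141.1

141 mol/s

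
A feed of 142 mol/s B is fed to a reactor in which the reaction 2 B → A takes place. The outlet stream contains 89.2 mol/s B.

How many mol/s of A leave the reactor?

For B: n = n₀ − 2ξ → 89.2 = 142 − 2ξ, giving ξ = 26.4 mol/s.
Outlet amounts (n = n₀ + ν ξ):
  B: 142 − 2(26.4) = 89.2
  A: 0 + 1(26.4) = 26.4

26.4 mol/s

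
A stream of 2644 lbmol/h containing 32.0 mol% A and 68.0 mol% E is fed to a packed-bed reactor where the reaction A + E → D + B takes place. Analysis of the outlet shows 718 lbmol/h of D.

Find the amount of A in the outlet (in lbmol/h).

For D: n = n₀ + 1ξ → 718 = 0 + 1ξ, giving ξ = 718 lbmol/h.
Outlet amounts (n = n₀ + ν ξ):
  A: 846.1 − 1(718) = 128.1
  E: 1798 − 1(718) = 1080
  D: 0 + 1(718) = 718
  B: 0 + 1(718) = 718

128 lbmol/h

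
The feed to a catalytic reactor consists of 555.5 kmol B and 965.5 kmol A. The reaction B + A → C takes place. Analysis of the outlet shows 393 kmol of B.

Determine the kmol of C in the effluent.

162 kmol

For B: n = n₀ − 1ξ → 393 = 555.5 − 1ξ, giving ξ = 162.5 kmol.
Outlet amounts (n = n₀ + ν ξ):
  B: 555.5 − 1(162.5) = 393
  A: 965.5 − 1(162.5) = 803
  C: 0 + 1(162.5) = 162.5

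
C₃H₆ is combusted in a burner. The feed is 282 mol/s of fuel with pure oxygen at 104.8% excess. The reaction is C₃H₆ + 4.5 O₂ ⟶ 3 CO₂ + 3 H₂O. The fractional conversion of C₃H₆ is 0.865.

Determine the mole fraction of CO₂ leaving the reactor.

0.244

Stoichiometric O₂ = 4.5 × 282 = 1269 mol/s; O₂ fed = 1269 × 2.048 = 2599 mol/s.
Fuel reacted = 0.865 × 282 → ξ = 243.9 mol/s.
Outlet (n = n₀ + ν ξ):
  C₃H₆: 282 − 1(243.9) = 38.07
  O₂: 2599 − 4.5(243.9) = 1501
  CO₂: 0 + 3(243.9) = 731.8
  H₂O: 0 + 3(243.9) = 731.8
Total out = 3003 mol/s; y_CO₂ = 731.8 / 3003 = 0.2437.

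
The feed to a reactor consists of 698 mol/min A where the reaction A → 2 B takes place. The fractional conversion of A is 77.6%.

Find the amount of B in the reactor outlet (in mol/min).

A reacted = 0.776 × 698 = 541.6 mol/min; ν_A = −1, so ξ = 541.6/1 = 541.6 mol/min.
Outlet amounts (n = n₀ + ν ξ):
  A: 698 − 1(541.6) = 156.4
  B: 0 + 2(541.6) = 1083

1080 mol/min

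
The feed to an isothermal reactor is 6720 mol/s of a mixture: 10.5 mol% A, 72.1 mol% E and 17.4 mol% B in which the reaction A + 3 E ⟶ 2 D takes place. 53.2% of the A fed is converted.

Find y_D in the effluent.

0.126

A reacted = 0.532 × 705.6 = 375.4 mol/s; ν_A = −1, so ξ = 375.4/1 = 375.4 mol/s.
Outlet amounts (n = n₀ + ν ξ):
  A: 705.6 − 1(375.4) = 330.2
  E: 4845 − 3(375.4) = 3719
  D: 0 + 2(375.4) = 750.8
  B: 1169 (inert)
Total out = 5969 mol/s; y_D = 750.8 / 5969 = 0.1258.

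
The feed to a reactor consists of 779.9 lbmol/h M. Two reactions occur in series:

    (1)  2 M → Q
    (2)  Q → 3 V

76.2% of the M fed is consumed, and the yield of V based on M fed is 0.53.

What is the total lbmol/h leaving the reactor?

Conversion of M: M consumed = 2ξ₁ = 0.762 × 779.9 → ξ₁ = 297.1 lbmol/h.
Yield of V: 3ξ₂ / 779.9 = 0.53 → ξ₂ = 137.8 lbmol/h.
Outlet amounts (n = n₀ + Σ ν·ξ):
  M: 779.9 − 2(297.1) = 185.6
  Q: 0 + 1(297.1) − 1(137.8) = 159.4
  V: 0 + 3(137.8) = 413.3
Total out = 185.6 + 159.4 + 413.3 = 758.3 lbmol/h.

758 lbmol/h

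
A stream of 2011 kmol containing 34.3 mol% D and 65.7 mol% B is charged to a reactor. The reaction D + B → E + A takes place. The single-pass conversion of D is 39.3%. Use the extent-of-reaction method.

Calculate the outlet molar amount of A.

271 kmol

D reacted = 0.393 × 689.8 = 271.1 kmol; ν_D = −1, so ξ = 271.1/1 = 271.1 kmol.
Outlet amounts (n = n₀ + ν ξ):
  D: 689.8 − 1(271.1) = 418.7
  B: 1321 − 1(271.1) = 1050
  E: 0 + 1(271.1) = 271.1
  A: 0 + 1(271.1) = 271.1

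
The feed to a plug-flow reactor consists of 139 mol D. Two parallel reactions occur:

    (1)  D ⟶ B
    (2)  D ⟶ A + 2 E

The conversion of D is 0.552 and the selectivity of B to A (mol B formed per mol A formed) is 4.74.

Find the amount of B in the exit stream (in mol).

Conversion of D: D consumed = 0.552 × 139 = 76.73 mol = 1ξ₁ + 1ξ₂.
Selectivity: 1ξ₁ / (1ξ₂) = 4.74 → ξ₁ = 4.74 ξ₂.
Substitute: (1·4.74 + 1) ξ₂ = 76.73 → ξ₂ = 13.37 mol, ξ₁ = 63.36 mol.
Outlet amounts (n = n₀ + Σ ν·ξ):
  D: 139 − 1(63.36) − 1(13.37) = 62.27
  B: 0 + 1(63.36) = 63.36
  A: 0 + 1(13.37) = 13.37
  E: 0 + 2(13.37) = 26.73

63.4 mol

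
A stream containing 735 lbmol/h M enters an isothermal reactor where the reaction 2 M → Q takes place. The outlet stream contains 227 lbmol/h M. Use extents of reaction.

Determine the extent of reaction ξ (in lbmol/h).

ξ = 254 lbmol/h

For M: n = n₀ − 2ξ → 227 = 735 − 2ξ, giving ξ = 254 lbmol/h.
Outlet amounts (n = n₀ + ν ξ):
  M: 735 − 2(254) = 227
  Q: 0 + 1(254) = 254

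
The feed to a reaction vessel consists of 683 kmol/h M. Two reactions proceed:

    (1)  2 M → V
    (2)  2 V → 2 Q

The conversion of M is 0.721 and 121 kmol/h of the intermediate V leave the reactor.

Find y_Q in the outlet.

0.287

Conversion of M: M consumed = 2ξ₁ = 0.721 × 683 → ξ₁ = 246.2 kmol/h.
V balance: n_V = 0 + 1ξ₁ − 2ξ₂ = 121 → ξ₂ = (1·246.2 − 121)/2 = 62.61 kmol/h.
Outlet amounts (n = n₀ + Σ ν·ξ):
  M: 683 − 2(246.2) = 190.6
  V: 0 + 1(246.2) − 2(62.61) = 121
  Q: 0 + 2(62.61) = 125.2
Total out = 436.8 kmol/h; y_Q = 125.2 / 436.8 = 0.2867.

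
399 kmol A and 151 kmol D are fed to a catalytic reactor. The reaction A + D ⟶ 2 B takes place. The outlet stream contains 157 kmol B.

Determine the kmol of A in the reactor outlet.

320 kmol

For B: n = n₀ + 2ξ → 157 = 0 + 2ξ, giving ξ = 78.5 kmol.
Outlet amounts (n = n₀ + ν ξ):
  A: 399 − 1(78.5) = 320.5
  D: 151 − 1(78.5) = 72.5
  B: 0 + 2(78.5) = 157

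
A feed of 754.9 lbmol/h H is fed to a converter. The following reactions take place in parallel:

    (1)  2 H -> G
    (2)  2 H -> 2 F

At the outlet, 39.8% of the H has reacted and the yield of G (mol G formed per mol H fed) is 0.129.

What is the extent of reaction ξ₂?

ξ₂ = 52.8 lbmol/h

Yield of G: 1ξ₁ / 754.9 = 0.129 → ξ₁ = 97.38 lbmol/h.
Conversion of H: 2ξ₁ + 2ξ₂ = 0.398 × 754.9 = 300.5 → ξ₂ = 52.84 lbmol/h.
Outlet amounts (n = n₀ + Σ ν·ξ):
  H: 754.9 − 2(97.38) − 2(52.84) = 454.4
  G: 0 + 1(97.38) = 97.38
  F: 0 + 2(52.84) = 105.7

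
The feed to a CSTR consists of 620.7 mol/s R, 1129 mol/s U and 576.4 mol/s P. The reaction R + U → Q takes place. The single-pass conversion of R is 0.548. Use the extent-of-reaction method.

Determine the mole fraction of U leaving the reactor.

0.397

R reacted = 0.548 × 620.7 = 340.1 mol/s; ν_R = −1, so ξ = 340.1/1 = 340.1 mol/s.
Outlet amounts (n = n₀ + ν ξ):
  R: 620.7 − 1(340.1) = 280.6
  U: 1129 − 1(340.1) = 788.9
  Q: 0 + 1(340.1) = 340.1
  P: 576.4 (inert)
Total out = 1986 mol/s; y_U = 788.9 / 1986 = 0.3972.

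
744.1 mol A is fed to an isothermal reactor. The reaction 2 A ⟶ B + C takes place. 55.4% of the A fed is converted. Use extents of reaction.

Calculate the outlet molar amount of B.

A reacted = 0.554 × 744.1 = 412.2 mol; ν_A = −2, so ξ = 412.2/2 = 206.1 mol.
Outlet amounts (n = n₀ + ν ξ):
  A: 744.1 − 2(206.1) = 331.9
  B: 0 + 1(206.1) = 206.1
  C: 0 + 1(206.1) = 206.1

206 mol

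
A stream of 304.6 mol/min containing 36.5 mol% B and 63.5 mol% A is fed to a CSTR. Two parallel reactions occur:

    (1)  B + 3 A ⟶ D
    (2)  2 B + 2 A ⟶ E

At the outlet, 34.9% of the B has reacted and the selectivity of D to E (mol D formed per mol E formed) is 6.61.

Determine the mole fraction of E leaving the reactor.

Conversion of B: B consumed = 0.349 × 111.2 = 38.8 mol/min = 1ξ₁ + 2ξ₂.
Selectivity: 1ξ₁ / (1ξ₂) = 6.61 → ξ₁ = 6.61 ξ₂.
Substitute: (1·6.61 + 2) ξ₂ = 38.8 → ξ₂ = 4.507 mol/min, ξ₁ = 29.79 mol/min.
Outlet amounts (n = n₀ + Σ ν·ξ):
  B: 111.2 − 1(29.79) − 2(4.507) = 72.38
  A: 193.4 − 3(29.79) − 2(4.507) = 95.04
  D: 0 + 1(29.79) = 29.79
  E: 0 + 1(4.507) = 4.507
Total out = 201.7 mol/min; y_E = 4.507 / 201.7 = 0.02234.

0.0223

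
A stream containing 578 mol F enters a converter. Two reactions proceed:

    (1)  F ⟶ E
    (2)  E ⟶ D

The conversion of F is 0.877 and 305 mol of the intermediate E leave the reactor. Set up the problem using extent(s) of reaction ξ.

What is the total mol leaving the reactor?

578 mol

Conversion of F: F consumed = 1ξ₁ = 0.877 × 578 → ξ₁ = 506.9 mol.
E balance: n_E = 0 + 1ξ₁ − 1ξ₂ = 305 → ξ₂ = (1·506.9 − 305)/1 = 201.9 mol.
Outlet amounts (n = n₀ + Σ ν·ξ):
  F: 578 − 1(506.9) = 71.09
  E: 0 + 1(506.9) − 1(201.9) = 305
  D: 0 + 1(201.9) = 201.9
Total out = 71.09 + 305 + 201.9 = 578 mol.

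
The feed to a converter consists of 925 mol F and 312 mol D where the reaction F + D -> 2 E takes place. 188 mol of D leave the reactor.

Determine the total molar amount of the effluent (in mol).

1240 mol

For D: n = n₀ − 1ξ → 188 = 312 − 1ξ, giving ξ = 124 mol.
Outlet amounts (n = n₀ + ν ξ):
  F: 925 − 1(124) = 801
  D: 312 − 1(124) = 188
  E: 0 + 2(124) = 248
Total out = 801 + 188 + 248 = 1237 mol.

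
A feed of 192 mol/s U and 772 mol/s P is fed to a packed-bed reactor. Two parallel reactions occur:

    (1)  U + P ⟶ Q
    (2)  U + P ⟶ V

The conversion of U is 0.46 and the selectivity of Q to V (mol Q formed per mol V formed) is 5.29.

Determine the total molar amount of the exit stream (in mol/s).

Conversion of U: U consumed = 0.46 × 192 = 88.32 mol/s = 1ξ₁ + 1ξ₂.
Selectivity: 1ξ₁ / (1ξ₂) = 5.29 → ξ₁ = 5.29 ξ₂.
Substitute: (1·5.29 + 1) ξ₂ = 88.32 → ξ₂ = 14.04 mol/s, ξ₁ = 74.28 mol/s.
Outlet amounts (n = n₀ + Σ ν·ξ):
  U: 192 − 1(74.28) − 1(14.04) = 103.7
  P: 772 − 1(74.28) − 1(14.04) = 683.7
  Q: 0 + 1(74.28) = 74.28
  V: 0 + 1(14.04) = 14.04
Total out = 103.7 + 683.7 + 74.28 + 14.04 = 875.7 mol/s.

876 mol/s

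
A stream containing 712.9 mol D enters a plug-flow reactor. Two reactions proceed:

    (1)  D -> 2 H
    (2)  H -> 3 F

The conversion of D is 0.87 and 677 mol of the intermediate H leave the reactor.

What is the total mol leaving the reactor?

2460 mol

Conversion of D: D consumed = 1ξ₁ = 0.87 × 712.9 → ξ₁ = 620.2 mol.
H balance: n_H = 0 + 2ξ₁ − 1ξ₂ = 677 → ξ₂ = (2·620.2 − 677)/1 = 563.4 mol.
Outlet amounts (n = n₀ + Σ ν·ξ):
  D: 712.9 − 1(620.2) = 92.68
  H: 0 + 2(620.2) − 1(563.4) = 677
  F: 0 + 3(563.4) = 1690
Total out = 92.68 + 677 + 1690 = 2460 mol.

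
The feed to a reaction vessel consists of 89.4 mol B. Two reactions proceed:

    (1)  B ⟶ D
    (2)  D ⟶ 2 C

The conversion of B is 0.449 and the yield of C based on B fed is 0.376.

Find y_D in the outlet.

0.22

Conversion of B: B consumed = 1ξ₁ = 0.449 × 89.4 → ξ₁ = 40.14 mol.
Yield of C: 2ξ₂ / 89.4 = 0.376 → ξ₂ = 16.81 mol.
Outlet amounts (n = n₀ + Σ ν·ξ):
  B: 89.4 − 1(40.14) = 49.26
  D: 0 + 1(40.14) − 1(16.81) = 23.33
  C: 0 + 2(16.81) = 33.61
Total out = 106.2 mol; y_D = 23.33 / 106.2 = 0.2197.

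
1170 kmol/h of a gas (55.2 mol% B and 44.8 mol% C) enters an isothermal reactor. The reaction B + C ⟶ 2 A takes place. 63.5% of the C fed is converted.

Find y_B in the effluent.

C reacted = 0.635 × 524.2 = 332.8 kmol/h; ν_C = −1, so ξ = 332.8/1 = 332.8 kmol/h.
Outlet amounts (n = n₀ + ν ξ):
  B: 645.8 − 1(332.8) = 313
  C: 524.2 − 1(332.8) = 191.3
  A: 0 + 2(332.8) = 665.7
Total out = 1170 kmol/h; y_B = 313 / 1170 = 0.2675.

0.268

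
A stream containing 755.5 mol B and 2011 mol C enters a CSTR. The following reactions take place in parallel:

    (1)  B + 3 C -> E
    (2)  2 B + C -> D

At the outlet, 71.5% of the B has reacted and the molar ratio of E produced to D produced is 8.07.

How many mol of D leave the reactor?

53.6 mol

Conversion of B: B consumed = 0.715 × 755.5 = 540.2 mol = 1ξ₁ + 2ξ₂.
Selectivity: 1ξ₁ / (1ξ₂) = 8.07 → ξ₁ = 8.07 ξ₂.
Substitute: (1·8.07 + 2) ξ₂ = 540.2 → ξ₂ = 53.64 mol, ξ₁ = 432.9 mol.
Outlet amounts (n = n₀ + Σ ν·ξ):
  B: 755.5 − 1(432.9) − 2(53.64) = 215.3
  C: 2011 − 3(432.9) − 1(53.64) = 658.7
  E: 0 + 1(432.9) = 432.9
  D: 0 + 1(53.64) = 53.64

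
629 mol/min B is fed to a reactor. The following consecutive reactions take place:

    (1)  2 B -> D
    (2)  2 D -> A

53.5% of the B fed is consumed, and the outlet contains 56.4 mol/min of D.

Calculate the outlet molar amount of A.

55.9 mol/min

Conversion of B: B consumed = 2ξ₁ = 0.535 × 629 → ξ₁ = 168.3 mol/min.
D balance: n_D = 0 + 1ξ₁ − 2ξ₂ = 56.4 → ξ₂ = (1·168.3 − 56.4)/2 = 55.93 mol/min.
Outlet amounts (n = n₀ + Σ ν·ξ):
  B: 629 − 2(168.3) = 292.5
  D: 0 + 1(168.3) − 2(55.93) = 56.4
  A: 0 + 1(55.93) = 55.93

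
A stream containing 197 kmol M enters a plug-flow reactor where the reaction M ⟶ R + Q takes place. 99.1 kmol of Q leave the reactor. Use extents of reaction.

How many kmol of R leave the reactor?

99.1 kmol

For Q: n = n₀ + 1ξ → 99.1 = 0 + 1ξ, giving ξ = 99.1 kmol.
Outlet amounts (n = n₀ + ν ξ):
  M: 197 − 1(99.1) = 97.9
  R: 0 + 1(99.1) = 99.1
  Q: 0 + 1(99.1) = 99.1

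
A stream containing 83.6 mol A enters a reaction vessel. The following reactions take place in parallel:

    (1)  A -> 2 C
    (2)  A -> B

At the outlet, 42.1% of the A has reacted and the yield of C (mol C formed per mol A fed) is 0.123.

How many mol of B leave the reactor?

Yield of C: 2ξ₁ / 83.6 = 0.123 → ξ₁ = 5.141 mol.
Conversion of A: 1ξ₁ + 1ξ₂ = 0.421 × 83.6 = 35.2 → ξ₂ = 30.05 mol.
Outlet amounts (n = n₀ + Σ ν·ξ):
  A: 83.6 − 1(5.141) − 1(30.05) = 48.4
  C: 0 + 2(5.141) = 10.28
  B: 0 + 1(30.05) = 30.05

30.1 mol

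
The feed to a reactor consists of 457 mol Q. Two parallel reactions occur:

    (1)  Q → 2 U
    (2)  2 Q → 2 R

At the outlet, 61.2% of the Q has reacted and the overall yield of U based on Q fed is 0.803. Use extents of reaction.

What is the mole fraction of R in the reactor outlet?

0.15

Yield of U: 2ξ₁ / 457 = 0.803 → ξ₁ = 183.5 mol.
Conversion of Q: 1ξ₁ + 2ξ₂ = 0.612 × 457 = 279.7 → ξ₂ = 48.1 mol.
Outlet amounts (n = n₀ + Σ ν·ξ):
  Q: 457 − 1(183.5) − 2(48.1) = 177.3
  U: 0 + 2(183.5) = 367
  R: 0 + 2(48.1) = 96.2
Total out = 640.5 mol; y_R = 96.2 / 640.5 = 0.1502.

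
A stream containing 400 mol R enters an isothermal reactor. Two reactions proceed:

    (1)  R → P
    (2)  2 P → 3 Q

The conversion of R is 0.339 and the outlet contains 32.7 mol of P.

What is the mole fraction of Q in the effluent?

0.342

Conversion of R: R consumed = 1ξ₁ = 0.339 × 400 → ξ₁ = 135.6 mol.
P balance: n_P = 0 + 1ξ₁ − 2ξ₂ = 32.7 → ξ₂ = (1·135.6 − 32.7)/2 = 51.45 mol.
Outlet amounts (n = n₀ + Σ ν·ξ):
  R: 400 − 1(135.6) = 264.4
  P: 0 + 1(135.6) − 2(51.45) = 32.7
  Q: 0 + 3(51.45) = 154.4
Total out = 451.4 mol; y_Q = 154.4 / 451.4 = 0.3419.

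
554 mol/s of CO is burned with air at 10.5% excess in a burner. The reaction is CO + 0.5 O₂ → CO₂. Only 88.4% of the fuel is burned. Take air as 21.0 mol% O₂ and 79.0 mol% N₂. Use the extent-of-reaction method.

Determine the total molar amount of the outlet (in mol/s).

Stoichiometric O₂ = 0.5 × 554 = 277 mol/s; O₂ fed = 277 × 1.105 = 306.1 mol/s.
N₂ fed = 306.1 × 79/21 = 1151 mol/s.
Fuel reacted = 0.884 × 554 → ξ = 489.7 mol/s.
Outlet (n = n₀ + ν ξ):
  CO: 554 − 1(489.7) = 64.26
  O₂: 306.1 − 0.5(489.7) = 61.22
  N₂: 1151 (inert)
  CO₂: 0 + 1(489.7) = 489.7
Total out = 64.26 + 61.22 + 1151 + 489.7 = 1767 mol/s.

1770 mol/s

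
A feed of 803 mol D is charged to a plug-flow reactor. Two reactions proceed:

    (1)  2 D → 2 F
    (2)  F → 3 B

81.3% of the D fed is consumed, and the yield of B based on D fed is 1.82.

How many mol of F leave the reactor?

166 mol

Conversion of D: D consumed = 2ξ₁ = 0.813 × 803 → ξ₁ = 326.4 mol.
Yield of B: 3ξ₂ / 803 = 1.82 → ξ₂ = 487.2 mol.
Outlet amounts (n = n₀ + Σ ν·ξ):
  D: 803 − 2(326.4) = 150.2
  F: 0 + 2(326.4) − 1(487.2) = 165.7
  B: 0 + 3(487.2) = 1461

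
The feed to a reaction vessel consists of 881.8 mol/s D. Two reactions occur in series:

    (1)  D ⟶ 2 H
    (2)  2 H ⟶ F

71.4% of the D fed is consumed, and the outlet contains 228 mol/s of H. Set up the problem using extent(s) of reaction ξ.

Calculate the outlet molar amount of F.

Conversion of D: D consumed = 1ξ₁ = 0.714 × 881.8 → ξ₁ = 629.6 mol/s.
H balance: n_H = 0 + 2ξ₁ − 2ξ₂ = 228 → ξ₂ = (2·629.6 − 228)/2 = 515.6 mol/s.
Outlet amounts (n = n₀ + Σ ν·ξ):
  D: 881.8 − 1(629.6) = 252.2
  H: 0 + 2(629.6) − 2(515.6) = 228
  F: 0 + 1(515.6) = 515.6

516 mol/s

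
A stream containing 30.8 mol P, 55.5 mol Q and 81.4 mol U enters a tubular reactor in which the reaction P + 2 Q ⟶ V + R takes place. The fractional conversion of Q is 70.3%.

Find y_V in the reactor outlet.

Q reacted = 0.703 × 55.5 = 39.02 mol; ν_Q = −2, so ξ = 39.02/2 = 19.51 mol.
Outlet amounts (n = n₀ + ν ξ):
  P: 30.8 − 1(19.51) = 11.29
  Q: 55.5 − 2(19.51) = 16.48
  V: 0 + 1(19.51) = 19.51
  R: 0 + 1(19.51) = 19.51
  U: 81.4 (inert)
Total out = 148.2 mol; y_V = 19.51 / 148.2 = 0.1316.

0.132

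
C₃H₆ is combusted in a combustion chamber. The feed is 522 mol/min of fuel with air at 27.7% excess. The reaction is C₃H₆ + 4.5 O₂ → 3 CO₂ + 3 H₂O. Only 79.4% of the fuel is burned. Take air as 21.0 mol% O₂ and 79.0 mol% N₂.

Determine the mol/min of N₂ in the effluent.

Stoichiometric O₂ = 4.5 × 522 = 2349 mol/min; O₂ fed = 2349 × 1.277 = 3000 mol/min.
N₂ fed = 3000 × 79/21 = 11280 mol/min.
Fuel reacted = 0.794 × 522 → ξ = 414.5 mol/min.
Outlet (n = n₀ + ν ξ):
  C₃H₆: 522 − 1(414.5) = 107.5
  O₂: 3000 − 4.5(414.5) = 1135
  N₂: 11280 (inert)
  CO₂: 0 + 3(414.5) = 1243
  H₂O: 0 + 3(414.5) = 1243

11300 mol/min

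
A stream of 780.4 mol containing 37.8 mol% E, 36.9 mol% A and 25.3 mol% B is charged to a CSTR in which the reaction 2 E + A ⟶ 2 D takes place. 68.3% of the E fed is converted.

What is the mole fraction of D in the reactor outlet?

E reacted = 0.683 × 295 = 201.5 mol; ν_E = −2, so ξ = 201.5/2 = 100.7 mol.
Outlet amounts (n = n₀ + ν ξ):
  E: 295 − 2(100.7) = 93.51
  A: 288 − 1(100.7) = 187.2
  D: 0 + 2(100.7) = 201.5
  B: 197.4 (inert)
Total out = 679.7 mol; y_D = 201.5 / 679.7 = 0.2964.

0.296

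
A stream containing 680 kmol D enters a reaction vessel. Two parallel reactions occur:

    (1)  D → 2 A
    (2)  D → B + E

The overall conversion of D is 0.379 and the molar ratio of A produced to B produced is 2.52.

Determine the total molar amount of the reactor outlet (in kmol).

938 kmol

Conversion of D: D consumed = 0.379 × 680 = 257.7 kmol = 1ξ₁ + 1ξ₂.
Selectivity: 2ξ₁ / (1ξ₂) = 2.52 → ξ₁ = 1.26 ξ₂.
Substitute: (1·1.26 + 1) ξ₂ = 257.7 → ξ₂ = 114 kmol, ξ₁ = 143.7 kmol.
Outlet amounts (n = n₀ + Σ ν·ξ):
  D: 680 − 1(143.7) − 1(114) = 422.3
  A: 0 + 2(143.7) = 287.4
  B: 0 + 1(114) = 114
  E: 0 + 1(114) = 114
Total out = 422.3 + 287.4 + 114 + 114 = 937.7 kmol.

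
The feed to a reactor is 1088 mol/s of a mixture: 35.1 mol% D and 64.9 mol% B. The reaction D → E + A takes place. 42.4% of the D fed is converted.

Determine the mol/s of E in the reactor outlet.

D reacted = 0.424 × 381.9 = 161.9 mol/s; ν_D = −1, so ξ = 161.9/1 = 161.9 mol/s.
Outlet amounts (n = n₀ + ν ξ):
  D: 381.9 − 1(161.9) = 220
  E: 0 + 1(161.9) = 161.9
  A: 0 + 1(161.9) = 161.9
  B: 706.1 (inert)

162 mol/s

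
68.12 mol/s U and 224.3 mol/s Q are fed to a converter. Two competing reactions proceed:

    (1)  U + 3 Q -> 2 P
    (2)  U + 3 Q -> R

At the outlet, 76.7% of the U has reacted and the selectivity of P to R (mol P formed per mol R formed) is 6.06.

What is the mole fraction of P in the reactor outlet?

0.449

Conversion of U: U consumed = 0.767 × 68.12 = 52.25 mol/s = 1ξ₁ + 1ξ₂.
Selectivity: 2ξ₁ / (1ξ₂) = 6.06 → ξ₁ = 3.03 ξ₂.
Substitute: (1·3.03 + 1) ξ₂ = 52.25 → ξ₂ = 12.96 mol/s, ξ₁ = 39.28 mol/s.
Outlet amounts (n = n₀ + Σ ν·ξ):
  U: 68.12 − 1(39.28) − 1(12.96) = 15.87
  Q: 224.3 − 3(39.28) − 3(12.96) = 67.56
  P: 0 + 2(39.28) = 78.57
  R: 0 + 1(12.96) = 12.96
Total out = 175 mol/s; y_P = 78.57 / 175 = 0.4491.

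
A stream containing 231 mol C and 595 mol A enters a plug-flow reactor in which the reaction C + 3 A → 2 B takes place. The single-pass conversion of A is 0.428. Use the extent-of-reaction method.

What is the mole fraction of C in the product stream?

0.223

A reacted = 0.428 × 595 = 254.7 mol; ν_A = −3, so ξ = 254.7/3 = 84.89 mol.
Outlet amounts (n = n₀ + ν ξ):
  C: 231 − 1(84.89) = 146.1
  A: 595 − 3(84.89) = 340.3
  B: 0 + 2(84.89) = 169.8
Total out = 656.2 mol; y_C = 146.1 / 656.2 = 0.2227.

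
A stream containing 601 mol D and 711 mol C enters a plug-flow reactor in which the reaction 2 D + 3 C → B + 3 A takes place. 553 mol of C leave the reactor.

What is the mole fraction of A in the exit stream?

For C: n = n₀ − 3ξ → 553 = 711 − 3ξ, giving ξ = 52.67 mol.
Outlet amounts (n = n₀ + ν ξ):
  D: 601 − 2(52.67) = 495.7
  C: 711 − 3(52.67) = 553
  B: 0 + 1(52.67) = 52.67
  A: 0 + 3(52.67) = 158
Total out = 1259 mol; y_A = 158 / 1259 = 0.1255.

0.125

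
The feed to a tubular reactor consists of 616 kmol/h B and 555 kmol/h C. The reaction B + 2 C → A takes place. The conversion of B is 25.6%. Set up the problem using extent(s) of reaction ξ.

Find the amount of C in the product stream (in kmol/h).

240 kmol/h

B reacted = 0.256 × 616 = 157.7 kmol/h; ν_B = −1, so ξ = 157.7/1 = 157.7 kmol/h.
Outlet amounts (n = n₀ + ν ξ):
  B: 616 − 1(157.7) = 458.3
  C: 555 − 2(157.7) = 239.6
  A: 0 + 1(157.7) = 157.7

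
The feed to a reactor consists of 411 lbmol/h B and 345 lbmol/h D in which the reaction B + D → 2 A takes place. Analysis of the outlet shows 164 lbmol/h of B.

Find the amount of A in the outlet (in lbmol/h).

For B: n = n₀ − 1ξ → 164 = 411 − 1ξ, giving ξ = 247 lbmol/h.
Outlet amounts (n = n₀ + ν ξ):
  B: 411 − 1(247) = 164
  D: 345 − 1(247) = 98
  A: 0 + 2(247) = 494

494 lbmol/h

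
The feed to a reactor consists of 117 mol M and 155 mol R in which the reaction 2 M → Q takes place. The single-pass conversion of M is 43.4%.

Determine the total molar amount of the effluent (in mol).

247 mol

M reacted = 0.434 × 117 = 50.78 mol; ν_M = −2, so ξ = 50.78/2 = 25.39 mol.
Outlet amounts (n = n₀ + ν ξ):
  M: 117 − 2(25.39) = 66.22
  Q: 0 + 1(25.39) = 25.39
  R: 155 (inert)
Total out = 66.22 + 25.39 + 155 = 246.6 mol.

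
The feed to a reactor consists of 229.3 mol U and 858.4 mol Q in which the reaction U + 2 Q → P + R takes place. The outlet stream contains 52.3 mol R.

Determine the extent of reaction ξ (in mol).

For R: n = n₀ + 1ξ → 52.3 = 0 + 1ξ, giving ξ = 52.3 mol.
Outlet amounts (n = n₀ + ν ξ):
  U: 229.3 − 1(52.3) = 177
  Q: 858.4 − 2(52.3) = 753.8
  P: 0 + 1(52.3) = 52.3
  R: 0 + 1(52.3) = 52.3

ξ = 52.3 mol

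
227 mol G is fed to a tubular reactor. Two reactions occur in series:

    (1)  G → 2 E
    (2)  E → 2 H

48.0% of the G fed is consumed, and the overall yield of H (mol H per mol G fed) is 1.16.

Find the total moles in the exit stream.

468 mol

Conversion of G: G consumed = 1ξ₁ = 0.48 × 227 → ξ₁ = 109 mol.
Yield of H: 2ξ₂ / 227 = 1.16 → ξ₂ = 131.7 mol.
Outlet amounts (n = n₀ + Σ ν·ξ):
  G: 227 − 1(109) = 118
  E: 0 + 2(109) − 1(131.7) = 86.26
  H: 0 + 2(131.7) = 263.3
Total out = 118 + 86.26 + 263.3 = 467.6 mol.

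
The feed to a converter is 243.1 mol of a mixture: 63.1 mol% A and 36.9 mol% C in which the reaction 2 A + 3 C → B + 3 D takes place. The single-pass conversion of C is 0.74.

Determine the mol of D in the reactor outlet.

C reacted = 0.74 × 89.7 = 66.38 mol; ν_C = −3, so ξ = 66.38/3 = 22.13 mol.
Outlet amounts (n = n₀ + ν ξ):
  A: 153.4 − 2(22.13) = 109.1
  C: 89.7 − 3(22.13) = 23.32
  B: 0 + 1(22.13) = 22.13
  D: 0 + 3(22.13) = 66.38

66.4 mol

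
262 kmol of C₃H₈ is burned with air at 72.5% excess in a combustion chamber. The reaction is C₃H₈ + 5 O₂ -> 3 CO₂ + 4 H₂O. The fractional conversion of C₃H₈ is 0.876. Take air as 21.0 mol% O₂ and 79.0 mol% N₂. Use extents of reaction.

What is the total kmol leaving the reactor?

11300 kmol

Stoichiometric O₂ = 5 × 262 = 1310 kmol; O₂ fed = 1310 × 1.725 = 2260 kmol.
N₂ fed = 2260 × 79/21 = 8501 kmol.
Fuel reacted = 0.876 × 262 → ξ = 229.5 kmol.
Outlet (n = n₀ + ν ξ):
  C₃H₈: 262 − 1(229.5) = 32.49
  O₂: 2260 − 5(229.5) = 1112
  N₂: 8501 (inert)
  CO₂: 0 + 3(229.5) = 688.5
  H₂O: 0 + 4(229.5) = 918
Total out = 32.49 + 1112 + 8501 + 688.5 + 918 = 11250 kmol.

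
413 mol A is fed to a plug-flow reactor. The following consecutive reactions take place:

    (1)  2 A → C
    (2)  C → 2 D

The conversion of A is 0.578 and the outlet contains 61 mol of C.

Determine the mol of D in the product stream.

117 mol

Conversion of A: A consumed = 2ξ₁ = 0.578 × 413 → ξ₁ = 119.4 mol.
C balance: n_C = 0 + 1ξ₁ − 1ξ₂ = 61 → ξ₂ = (1·119.4 − 61)/1 = 58.36 mol.
Outlet amounts (n = n₀ + Σ ν·ξ):
  A: 413 − 2(119.4) = 174.3
  C: 0 + 1(119.4) − 1(58.36) = 61
  D: 0 + 2(58.36) = 116.7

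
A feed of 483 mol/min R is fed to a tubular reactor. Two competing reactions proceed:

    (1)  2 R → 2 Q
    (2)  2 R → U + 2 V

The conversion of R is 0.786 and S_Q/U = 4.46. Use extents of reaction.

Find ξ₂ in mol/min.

ξ₂ = 58.8 mol/min

Conversion of R: R consumed = 0.786 × 483 = 379.6 mol/min = 2ξ₁ + 2ξ₂.
Selectivity: 2ξ₁ / (1ξ₂) = 4.46 → ξ₁ = 2.23 ξ₂.
Substitute: (2·2.23 + 2) ξ₂ = 379.6 → ξ₂ = 58.77 mol/min, ξ₁ = 131.1 mol/min.
Outlet amounts (n = n₀ + Σ ν·ξ):
  R: 483 − 2(131.1) − 2(58.77) = 103.4
  Q: 0 + 2(131.1) = 262.1
  U: 0 + 1(58.77) = 58.77
  V: 0 + 2(58.77) = 117.5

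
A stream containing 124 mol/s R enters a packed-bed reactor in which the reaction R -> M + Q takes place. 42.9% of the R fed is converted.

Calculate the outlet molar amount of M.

53.2 mol/s

R reacted = 0.429 × 124 = 53.2 mol/s; ν_R = −1, so ξ = 53.2/1 = 53.2 mol/s.
Outlet amounts (n = n₀ + ν ξ):
  R: 124 − 1(53.2) = 70.8
  M: 0 + 1(53.2) = 53.2
  Q: 0 + 1(53.2) = 53.2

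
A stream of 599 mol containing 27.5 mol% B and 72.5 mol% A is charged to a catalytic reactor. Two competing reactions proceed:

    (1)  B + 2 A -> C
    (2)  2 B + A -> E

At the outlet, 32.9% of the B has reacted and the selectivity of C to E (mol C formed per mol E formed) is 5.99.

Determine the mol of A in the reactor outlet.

346 mol

Conversion of B: B consumed = 0.329 × 164.7 = 54.19 mol = 1ξ₁ + 2ξ₂.
Selectivity: 1ξ₁ / (1ξ₂) = 5.99 → ξ₁ = 5.99 ξ₂.
Substitute: (1·5.99 + 2) ξ₂ = 54.19 → ξ₂ = 6.783 mol, ξ₁ = 40.63 mol.
Outlet amounts (n = n₀ + Σ ν·ξ):
  B: 164.7 − 1(40.63) − 2(6.783) = 110.5
  A: 434.3 − 2(40.63) − 1(6.783) = 346.2
  C: 0 + 1(40.63) = 40.63
  E: 0 + 1(6.783) = 6.783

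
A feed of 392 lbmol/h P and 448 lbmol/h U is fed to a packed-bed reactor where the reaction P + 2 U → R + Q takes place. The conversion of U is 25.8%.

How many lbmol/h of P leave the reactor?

334 lbmol/h

U reacted = 0.258 × 448 = 115.6 lbmol/h; ν_U = −2, so ξ = 115.6/2 = 57.79 lbmol/h.
Outlet amounts (n = n₀ + ν ξ):
  P: 392 − 1(57.79) = 334.2
  U: 448 − 2(57.79) = 332.4
  R: 0 + 1(57.79) = 57.79
  Q: 0 + 1(57.79) = 57.79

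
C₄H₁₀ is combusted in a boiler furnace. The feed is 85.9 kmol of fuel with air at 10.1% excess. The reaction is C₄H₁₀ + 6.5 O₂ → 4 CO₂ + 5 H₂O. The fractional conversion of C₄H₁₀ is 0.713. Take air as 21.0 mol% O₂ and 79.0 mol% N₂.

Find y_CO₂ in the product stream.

Stoichiometric O₂ = 6.5 × 85.9 = 558.4 kmol; O₂ fed = 558.4 × 1.101 = 614.7 kmol.
N₂ fed = 614.7 × 79/21 = 2313 kmol.
Fuel reacted = 0.713 × 85.9 → ξ = 61.25 kmol.
Outlet (n = n₀ + ν ξ):
  C₄H₁₀: 85.9 − 1(61.25) = 24.65
  O₂: 614.7 − 6.5(61.25) = 216.6
  N₂: 2313 (inert)
  CO₂: 0 + 4(61.25) = 245
  H₂O: 0 + 5(61.25) = 306.2
Total out = 3105 kmol; y_CO₂ = 245 / 3105 = 0.0789.

0.0789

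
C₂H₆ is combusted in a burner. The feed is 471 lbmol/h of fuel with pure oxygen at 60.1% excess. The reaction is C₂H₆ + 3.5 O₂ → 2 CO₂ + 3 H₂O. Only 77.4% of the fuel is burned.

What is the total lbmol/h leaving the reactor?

3290 lbmol/h

Stoichiometric O₂ = 3.5 × 471 = 1648 lbmol/h; O₂ fed = 1648 × 1.601 = 2639 lbmol/h.
Fuel reacted = 0.774 × 471 → ξ = 364.6 lbmol/h.
Outlet (n = n₀ + ν ξ):
  C₂H₆: 471 − 1(364.6) = 106.4
  O₂: 2639 − 3.5(364.6) = 1363
  CO₂: 0 + 2(364.6) = 729.1
  H₂O: 0 + 3(364.6) = 1094
Total out = 106.4 + 1363 + 729.1 + 1094 = 3293 lbmol/h.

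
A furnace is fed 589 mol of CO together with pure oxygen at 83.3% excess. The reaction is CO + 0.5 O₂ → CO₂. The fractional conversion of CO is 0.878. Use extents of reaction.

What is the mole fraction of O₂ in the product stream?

0.323

Stoichiometric O₂ = 0.5 × 589 = 294.5 mol; O₂ fed = 294.5 × 1.833 = 539.8 mol.
Fuel reacted = 0.878 × 589 → ξ = 517.1 mol.
Outlet (n = n₀ + ν ξ):
  CO: 589 − 1(517.1) = 71.86
  O₂: 539.8 − 0.5(517.1) = 281.2
  CO₂: 0 + 1(517.1) = 517.1
Total out = 870.2 mol; y_O₂ = 281.2 / 870.2 = 0.3232.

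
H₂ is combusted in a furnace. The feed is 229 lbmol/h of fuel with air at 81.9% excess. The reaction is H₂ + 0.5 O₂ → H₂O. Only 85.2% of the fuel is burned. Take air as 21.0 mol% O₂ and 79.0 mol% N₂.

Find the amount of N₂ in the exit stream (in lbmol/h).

Stoichiometric O₂ = 0.5 × 229 = 114.5 lbmol/h; O₂ fed = 114.5 × 1.819 = 208.3 lbmol/h.
N₂ fed = 208.3 × 79/21 = 783.5 lbmol/h.
Fuel reacted = 0.852 × 229 → ξ = 195.1 lbmol/h.
Outlet (n = n₀ + ν ξ):
  H₂: 229 − 1(195.1) = 33.89
  O₂: 208.3 − 0.5(195.1) = 110.7
  N₂: 783.5 (inert)
  H₂O: 0 + 1(195.1) = 195.1

784 lbmol/h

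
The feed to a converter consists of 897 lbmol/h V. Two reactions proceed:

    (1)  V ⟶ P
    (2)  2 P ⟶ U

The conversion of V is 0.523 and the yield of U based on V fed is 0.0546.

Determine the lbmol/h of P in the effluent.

Conversion of V: V consumed = 1ξ₁ = 0.523 × 897 → ξ₁ = 469.1 lbmol/h.
Yield of U: 1ξ₂ / 897 = 0.0546 → ξ₂ = 48.98 lbmol/h.
Outlet amounts (n = n₀ + Σ ν·ξ):
  V: 897 − 1(469.1) = 427.9
  P: 0 + 1(469.1) − 2(48.98) = 371.2
  U: 0 + 1(48.98) = 48.98

371 lbmol/h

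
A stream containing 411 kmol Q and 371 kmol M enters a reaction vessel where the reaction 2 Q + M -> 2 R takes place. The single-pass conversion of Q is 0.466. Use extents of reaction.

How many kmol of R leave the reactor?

Q reacted = 0.466 × 411 = 191.5 kmol; ν_Q = −2, so ξ = 191.5/2 = 95.76 kmol.
Outlet amounts (n = n₀ + ν ξ):
  Q: 411 − 2(95.76) = 219.5
  M: 371 − 1(95.76) = 275.2
  R: 0 + 2(95.76) = 191.5

192 kmol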